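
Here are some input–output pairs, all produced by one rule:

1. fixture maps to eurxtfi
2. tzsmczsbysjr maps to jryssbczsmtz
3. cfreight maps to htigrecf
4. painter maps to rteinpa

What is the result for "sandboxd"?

The rule is to swap each adjacent pair of characters (1↔2, 3↔4, ...), then reverse the string.
"sandboxd" → "asdnobdx" → "xdbondsa".

xdbondsa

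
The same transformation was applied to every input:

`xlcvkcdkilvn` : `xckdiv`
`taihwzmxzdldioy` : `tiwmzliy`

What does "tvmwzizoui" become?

The rule is to keep every other character starting from the first (positions 1st, 3rd, 5th, ...).
So "tvmwzizoui" becomes "tmzzu".

tmzzu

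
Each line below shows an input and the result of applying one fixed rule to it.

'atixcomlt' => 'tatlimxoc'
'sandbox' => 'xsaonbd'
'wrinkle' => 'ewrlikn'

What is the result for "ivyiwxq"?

qivxywi

Rule — swap the first and last characters, then take characters alternately from the front and the back (1st, last, 2nd, 2nd-last, ...).
For "ivyiwxq" the result is "qivxywi".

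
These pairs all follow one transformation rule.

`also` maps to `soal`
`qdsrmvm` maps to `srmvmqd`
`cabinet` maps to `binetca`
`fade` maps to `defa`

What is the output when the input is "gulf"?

In each case the input is transformed by: move the first 2 characters to the end (rotate left by 2).
Applying that to "gulf" gives "lfgu".

lfgu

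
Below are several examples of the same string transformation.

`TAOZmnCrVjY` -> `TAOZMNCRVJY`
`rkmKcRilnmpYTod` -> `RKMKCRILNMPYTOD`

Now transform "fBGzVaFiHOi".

FBGZVAFIHOI

In each case the input is transformed by: convert every letter to uppercase.
For "fBGzVaFiHOi" the result is "FBGZVAFIHOI".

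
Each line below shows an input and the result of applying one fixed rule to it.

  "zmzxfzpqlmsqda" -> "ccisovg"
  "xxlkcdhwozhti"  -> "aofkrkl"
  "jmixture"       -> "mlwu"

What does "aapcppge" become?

What's happening: shift every letter 3 places forward in the alphabet (wrapping around), then keep every other character starting from the first (positions 1st, 3rd, 5th, ...).
Working it through for "aapcppge": intermediate "ddsfssjh", final "dssj".

dssj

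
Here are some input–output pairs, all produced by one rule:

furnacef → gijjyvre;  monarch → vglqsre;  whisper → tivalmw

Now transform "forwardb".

vhfjsvae

The rule is to shift every letter 4 places forward in the alphabet (wrapping around), then move the last 3 characters to the front (rotate right by 3).
On "forwardb" that produces "vhfjsvae".
(Check on "furnacef": → "jyvregij" → "gijjyvre" ✓)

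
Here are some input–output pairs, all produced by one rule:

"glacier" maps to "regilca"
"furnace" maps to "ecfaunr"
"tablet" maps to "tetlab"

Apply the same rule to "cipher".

rechip

Looking at the pairs, the operation is to move the last character to the front, then take characters alternately from the front and the back (1st, last, 2nd, 2nd-last, ...).
Applying both steps to "cipher": "rciphe", then "rechip".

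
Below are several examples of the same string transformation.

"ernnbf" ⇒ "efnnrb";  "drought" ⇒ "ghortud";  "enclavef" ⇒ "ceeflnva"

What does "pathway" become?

Looking at the pairs, the operation is to sort the characters into alphabetical order, then move the first character to the end.
Applying both steps to "pathway": "aahptwy", then "ahptwya".

ahptwya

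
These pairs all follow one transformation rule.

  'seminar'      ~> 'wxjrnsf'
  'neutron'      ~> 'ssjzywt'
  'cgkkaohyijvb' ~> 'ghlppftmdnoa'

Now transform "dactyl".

Looking at the pairs, the operation is to move the last character to the front, then shift every letter 5 places forward in the alphabet (wrapping around).
For "dactyl", step one produces "ldacty"; step two turns that into "qifhyd".

qifhyd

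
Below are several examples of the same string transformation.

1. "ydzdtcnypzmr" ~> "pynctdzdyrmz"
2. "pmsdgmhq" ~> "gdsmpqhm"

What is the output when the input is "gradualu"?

The rule is to reverse the string, then move the first 3 characters to the end (rotate left by 3).
"gradualu" → "ulaudarg" → "udargula".

udargula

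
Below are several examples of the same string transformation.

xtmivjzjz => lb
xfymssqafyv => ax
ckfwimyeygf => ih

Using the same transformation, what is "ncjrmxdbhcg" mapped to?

ei

Looking at the pairs, the operation is to shift every letter 2 places forward in the alphabet (wrapping around), then keep only the last 2 characters.
Starting from "ncjrmxdbhcg": after the first operation, "peltozfdjei"; after the second, "ei".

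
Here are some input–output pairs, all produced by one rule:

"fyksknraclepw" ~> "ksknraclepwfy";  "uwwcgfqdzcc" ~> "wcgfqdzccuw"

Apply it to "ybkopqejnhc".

What's happening: move the first 2 characters to the end (rotate left by 2).
So "ybkopqejnhc" becomes "kopqejnhcyb".

kopqejnhcyb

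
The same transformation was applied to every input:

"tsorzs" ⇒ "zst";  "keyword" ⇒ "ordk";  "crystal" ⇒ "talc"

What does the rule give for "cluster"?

terc

The pattern: move the first character to the end, then delete the first 3 characters.
Starting from "cluster": after the first operation, "lusterc"; after the second, "terc".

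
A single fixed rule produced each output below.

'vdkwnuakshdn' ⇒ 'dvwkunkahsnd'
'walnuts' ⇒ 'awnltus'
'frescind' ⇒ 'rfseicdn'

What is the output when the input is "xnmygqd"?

Looking at the pairs, the operation is to swap each adjacent pair of characters (1↔2, 3↔4, ...).
Doing the same to "xnmygqd": "nxymqgd".

nxymqgd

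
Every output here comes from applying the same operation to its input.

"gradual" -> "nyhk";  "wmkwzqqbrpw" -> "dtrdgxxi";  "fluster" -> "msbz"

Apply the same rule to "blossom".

What's happening: shift every letter 7 places forward in the alphabet (wrapping around), then delete the last 3 characters.
So "blossom" becomes "isvz".

isvz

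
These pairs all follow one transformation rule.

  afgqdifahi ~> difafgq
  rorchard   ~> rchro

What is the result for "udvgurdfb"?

What's happening: delete the last 3 characters, then move the last 3 characters to the front (rotate right by 3).
Working it through for "udvgurdfb": intermediate "udvgur", final "gurudv".

gurudv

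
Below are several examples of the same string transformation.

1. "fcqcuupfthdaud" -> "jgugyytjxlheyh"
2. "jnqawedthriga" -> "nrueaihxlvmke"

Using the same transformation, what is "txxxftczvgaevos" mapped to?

The rule is to shift every letter 4 places forward in the alphabet (wrapping around).
Doing the same to "txxxftczvgaevos": "xbbbjxgdzkeizsw".

xbbbjxgdzkeizsw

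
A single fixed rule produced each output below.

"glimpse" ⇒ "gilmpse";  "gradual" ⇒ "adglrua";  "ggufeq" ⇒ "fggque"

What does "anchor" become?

Each output is the input with this applied: sort the characters into alphabetical order, then move the first character to the end.
For "anchor", step one produces "achnor"; step two turns that into "chnora".

chnora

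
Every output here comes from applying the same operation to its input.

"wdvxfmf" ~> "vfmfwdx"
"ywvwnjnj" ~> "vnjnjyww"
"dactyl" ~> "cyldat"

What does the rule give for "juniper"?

nperjui

The pattern: move the first 3 characters to the end (rotate left by 3), then swap the first and last characters.
Working it through for "juniper": intermediate "iperjun", final "nperjui".
(Check on "ywvwnjnj": → "wnjnjywv" → "vnjnjyww" ✓)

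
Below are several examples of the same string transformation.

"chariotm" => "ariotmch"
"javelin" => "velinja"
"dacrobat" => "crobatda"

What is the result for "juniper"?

niperju

The rule is to move the first 2 characters to the end (rotate left by 2).
For "juniper" the result is "niperju".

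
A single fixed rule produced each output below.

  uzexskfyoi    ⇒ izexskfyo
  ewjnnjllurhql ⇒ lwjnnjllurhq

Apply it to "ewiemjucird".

dwiemjucir

What's happening: swap the first and last characters, then delete the last character.
Starting from "ewiemjucird": after the first operation, "dwiemjucire"; after the second, "dwiemjucir".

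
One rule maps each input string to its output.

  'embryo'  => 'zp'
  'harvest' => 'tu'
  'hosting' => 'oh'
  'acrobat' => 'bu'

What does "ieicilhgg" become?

hh

The rule is to shift every letter 1 place forward in the alphabet (wrapping around), then keep only the last 2 characters.
Starting from "ieicilhgg": after the first operation, "jfjdjmihh"; after the second, "hh".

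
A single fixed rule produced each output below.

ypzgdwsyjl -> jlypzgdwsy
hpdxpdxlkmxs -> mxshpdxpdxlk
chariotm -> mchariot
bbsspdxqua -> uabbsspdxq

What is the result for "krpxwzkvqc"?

qckrpxwzkv

Looking at the pairs, the operation is to move the first 3 characters to the end (rotate left by 3), then swap the front and back halves of the string.
"krpxwzkvqc" → "xwzkvqckrp" → "qckrpxwzkv".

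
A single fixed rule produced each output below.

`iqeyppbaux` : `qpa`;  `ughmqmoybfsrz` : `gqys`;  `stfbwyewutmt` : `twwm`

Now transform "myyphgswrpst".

Looking at the pairs, the operation is to keep one character in every 3, starting at position 2 (positions 2nd, 5th, 8th, ...).
Applying that to "myyphgswrpst" gives "yhws".

yhws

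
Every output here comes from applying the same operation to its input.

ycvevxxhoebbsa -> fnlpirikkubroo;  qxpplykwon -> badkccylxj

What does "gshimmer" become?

Each output is the input with this applied: move the last 2 characters to the front (rotate right by 2), then shift every letter 13 places forward in the alphabet (wrapping around) — i.e. ROT13.
For "gshimmer" the result is "retfuvzz".

retfuvzz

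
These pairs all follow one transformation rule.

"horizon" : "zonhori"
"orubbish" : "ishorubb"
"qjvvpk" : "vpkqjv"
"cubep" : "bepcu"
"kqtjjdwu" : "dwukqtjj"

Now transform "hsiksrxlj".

xljhsiksr

Rule — move the last 3 characters to the front (rotate right by 3).
So "hsiksrxlj" becomes "xljhsiksr".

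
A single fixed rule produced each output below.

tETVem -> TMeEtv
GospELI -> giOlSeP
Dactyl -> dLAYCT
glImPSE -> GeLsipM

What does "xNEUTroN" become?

XnnOeRut

The transformation: flip the case of every letter, then take characters alternately from the front and the back (1st, last, 2nd, 2nd-last, ...).
Doing the same to "xNEUTroN": "XnnOeRut".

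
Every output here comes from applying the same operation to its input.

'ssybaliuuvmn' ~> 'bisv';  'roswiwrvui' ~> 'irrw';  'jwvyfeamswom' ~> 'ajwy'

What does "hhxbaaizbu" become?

bhiu

Looking at the pairs, the operation is to keep one character in every 3, starting at position 1 (positions 1st, 4th, 7th, ...), then sort the characters into alphabetical order.
Working it through for "hhxbaaizbu": intermediate "hbiu", final "bhiu".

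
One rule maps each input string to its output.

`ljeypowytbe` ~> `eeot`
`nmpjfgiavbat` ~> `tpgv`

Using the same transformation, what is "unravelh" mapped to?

hre

In each case the input is transformed by: move the last character to the front, then keep one character in every 3, starting at position 1 (positions 1st, 4th, 7th, ...).
For "unravelh", step one produces "hunravel"; step two turns that into "hre".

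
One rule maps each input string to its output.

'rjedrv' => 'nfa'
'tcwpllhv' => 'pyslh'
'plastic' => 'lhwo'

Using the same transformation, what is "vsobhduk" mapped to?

In each case the input is transformed by: delete the last 3 characters, then shift every letter 4 places backward in the alphabet (wrapping around).
Applying that to "vsobhduk" gives "rokxd".

rokxd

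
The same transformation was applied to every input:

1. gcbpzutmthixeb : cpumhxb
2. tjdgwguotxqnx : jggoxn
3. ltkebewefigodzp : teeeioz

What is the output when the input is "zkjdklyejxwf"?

Looking at the pairs, the operation is to keep every other character starting from the second (positions 2nd, 4th, 6th, ...).
For "zkjdklyejxwf" the result is "kdlexf".

kdlexf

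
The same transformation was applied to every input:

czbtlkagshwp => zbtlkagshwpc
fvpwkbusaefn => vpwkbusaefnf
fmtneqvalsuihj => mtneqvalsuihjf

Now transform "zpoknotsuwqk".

The pattern: move the first character to the end.
Applying that to "zpoknotsuwqk" gives "poknotsuwqkz".

poknotsuwqkz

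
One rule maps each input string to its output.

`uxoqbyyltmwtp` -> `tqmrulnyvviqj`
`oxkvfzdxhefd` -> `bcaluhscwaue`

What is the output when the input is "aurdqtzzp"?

The rule is to move the last 3 characters to the front (rotate right by 3), then shift every letter 3 places backward in the alphabet (wrapping around).
Starting from "aurdqtzzp": after the first operation, "zzpaurdqt"; after the second, "wwmxroanq".
(Check on "oxkvfzdxhefd": → "efdoxkvfzdxh" → "bcaluhscwaue" ✓)

wwmxroanq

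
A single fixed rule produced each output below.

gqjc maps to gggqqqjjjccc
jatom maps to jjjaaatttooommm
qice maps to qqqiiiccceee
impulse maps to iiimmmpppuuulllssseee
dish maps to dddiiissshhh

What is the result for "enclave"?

eeennnccclllaaavvveee

Rule — repeat every character 3 times.
Doing the same to "enclave": "eeennnccclllaaavvveee".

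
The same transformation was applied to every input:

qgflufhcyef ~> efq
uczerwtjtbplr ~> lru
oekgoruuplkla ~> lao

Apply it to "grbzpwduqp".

qpg

The pattern: move the last 2 characters to the front (rotate right by 2), then keep only the first 3 characters.
For "grbzpwduqp", step one produces "qpgrbzpwdu"; step two turns that into "qpg".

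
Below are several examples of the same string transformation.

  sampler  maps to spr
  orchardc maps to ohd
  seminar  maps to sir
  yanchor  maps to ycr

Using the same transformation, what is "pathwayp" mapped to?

phy

Each output is the input with this applied: keep one character in every 3, starting at position 1 (positions 1st, 4th, 7th, ...).
Doing the same to "pathwayp": "phy".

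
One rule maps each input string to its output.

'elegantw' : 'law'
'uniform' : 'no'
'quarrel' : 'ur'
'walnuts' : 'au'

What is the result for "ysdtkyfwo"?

skw

What's happening: keep one character in every 3, starting at position 2 (positions 2nd, 5th, 8th, ...).
So "ysdtkyfwo" becomes "skw".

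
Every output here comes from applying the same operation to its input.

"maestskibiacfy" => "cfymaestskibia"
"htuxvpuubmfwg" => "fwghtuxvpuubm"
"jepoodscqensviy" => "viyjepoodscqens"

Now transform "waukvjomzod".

zodwaukvjom

Looking at the pairs, the operation is to move the last 3 characters to the front (rotate right by 3).
For "waukvjomzod" the result is "zodwaukvjom".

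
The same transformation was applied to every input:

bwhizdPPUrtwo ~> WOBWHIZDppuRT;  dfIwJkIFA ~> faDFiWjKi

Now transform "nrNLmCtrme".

What's happening: flip the case of every letter, then move the last 2 characters to the front (rotate right by 2).
On "nrNLmCtrme": the first step gives "NRnlMcTRME", and the second then gives "MENRnlMcTR".

MENRnlMcTR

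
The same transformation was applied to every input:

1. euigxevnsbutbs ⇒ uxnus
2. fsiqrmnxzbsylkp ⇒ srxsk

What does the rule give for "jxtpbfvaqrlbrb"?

xbalb

Rule — keep one character in every 3, starting at position 2 (positions 2nd, 5th, 8th, ...).
For "jxtpbfvaqrlbrb" the result is "xbalb".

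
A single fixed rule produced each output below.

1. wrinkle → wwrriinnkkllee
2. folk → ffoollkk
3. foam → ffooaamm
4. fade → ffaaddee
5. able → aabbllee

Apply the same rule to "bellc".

bbeellllcc

In each case the input is transformed by: double every character.
So "bellc" becomes "bbeellllcc".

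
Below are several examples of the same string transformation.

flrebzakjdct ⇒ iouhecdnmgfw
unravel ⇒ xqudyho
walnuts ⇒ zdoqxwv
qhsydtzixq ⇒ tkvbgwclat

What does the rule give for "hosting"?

Rule — shift every letter 3 places forward in the alphabet (wrapping around).
So "hosting" becomes "krvwlqj".

krvwlqj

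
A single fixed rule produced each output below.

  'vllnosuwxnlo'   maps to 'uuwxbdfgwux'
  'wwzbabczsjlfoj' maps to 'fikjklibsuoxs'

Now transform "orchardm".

alqjamv

Looking at the pairs, the operation is to delete the first character, then shift every letter 9 places forward in the alphabet (wrapping around).
Starting from "orchardm": after the first operation, "rchardm"; after the second, "alqjamv".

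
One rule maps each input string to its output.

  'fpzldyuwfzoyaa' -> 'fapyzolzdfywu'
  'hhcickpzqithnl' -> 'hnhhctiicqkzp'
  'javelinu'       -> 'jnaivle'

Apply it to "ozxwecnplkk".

In each case the input is transformed by: delete the last character, then take characters alternately from the front and the back (1st, last, 2nd, 2nd-last, ...).
For "ozxwecnplkk", step one produces "ozxwecnplk"; step two turns that into "okzlxpwnec".

okzlxpwnec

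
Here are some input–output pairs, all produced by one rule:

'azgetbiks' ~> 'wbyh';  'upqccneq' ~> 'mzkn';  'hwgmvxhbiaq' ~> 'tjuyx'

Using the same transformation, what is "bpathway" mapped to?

The rule is to keep every other character starting from the second (positions 2nd, 4th, 6th, ...), then shift every letter 3 places backward in the alphabet (wrapping around).
For "bpathway", step one produces "ptwy"; step two turns that into "mqtv".
(Check on "azgetbiks": → "zebk" → "wbyh" ✓)

mqtv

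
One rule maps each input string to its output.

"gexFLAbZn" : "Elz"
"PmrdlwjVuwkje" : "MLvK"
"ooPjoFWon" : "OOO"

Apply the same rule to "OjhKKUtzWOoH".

JkZO

Looking at the pairs, the operation is to flip the case of every letter, then keep one character in every 3, starting at position 2 (positions 2nd, 5th, 8th, ...).
Doing the same to "OjhKKUtzWOoH": "JkZO".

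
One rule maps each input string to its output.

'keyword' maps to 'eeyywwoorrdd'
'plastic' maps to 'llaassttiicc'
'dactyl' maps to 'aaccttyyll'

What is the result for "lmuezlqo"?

The rule is to delete the first character, then double every character.
Applying both steps to "lmuezlqo": "muezlqo", then "mmuueezzllqqoo".

mmuueezzllqqoo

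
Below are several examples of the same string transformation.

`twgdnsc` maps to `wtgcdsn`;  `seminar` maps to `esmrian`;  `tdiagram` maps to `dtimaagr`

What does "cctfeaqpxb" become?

cctbfxepaq

The rule is to move the first character to the end, then take characters alternately from the front and the back (1st, last, 2nd, 2nd-last, ...).
"cctfeaqpxb" → "ctfeaqpxbc" → "cctbfxepaq".
(Check on "tdiagram": → "diagramt" → "dtimaagr" ✓)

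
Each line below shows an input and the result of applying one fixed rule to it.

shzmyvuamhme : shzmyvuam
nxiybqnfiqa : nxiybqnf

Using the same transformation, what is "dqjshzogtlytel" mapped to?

dqjshzogtly

The rule is to delete the last 3 characters.
Applying that to "dqjshzogtlytel" gives "dqjshzogtly".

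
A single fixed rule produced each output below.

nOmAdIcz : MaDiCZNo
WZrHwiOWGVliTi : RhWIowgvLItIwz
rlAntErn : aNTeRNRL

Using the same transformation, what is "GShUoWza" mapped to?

In each case the input is transformed by: move the first 2 characters to the end (rotate left by 2), then flip the case of every letter.
"GShUoWza" → "hUoWzaGS" → "HuOwZAgs".

HuOwZAgs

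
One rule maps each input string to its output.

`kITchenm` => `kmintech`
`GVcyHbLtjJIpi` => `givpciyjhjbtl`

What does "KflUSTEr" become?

What's happening: take characters alternately from the front and the back (1st, last, 2nd, 2nd-last, ...), then convert every letter to lowercase.
Applying both steps to "KflUSTEr": "KrfElTUS", then "krfeltus".

krfeltus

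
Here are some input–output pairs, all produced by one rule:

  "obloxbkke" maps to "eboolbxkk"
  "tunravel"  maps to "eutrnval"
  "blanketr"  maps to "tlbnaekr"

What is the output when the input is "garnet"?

eagnrt

The transformation: swap each adjacent pair of characters (1↔2, 3↔4, ...), then move the last character to the front.
On "garnet" that produces "eagnrt".
(Check on "obloxbkke": → "boolbxkke" → "eboolbxkk" ✓)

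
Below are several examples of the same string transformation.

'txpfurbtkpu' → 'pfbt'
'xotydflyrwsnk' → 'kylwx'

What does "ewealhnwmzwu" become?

The pattern: keep one character in every 3, starting at position 1 (positions 1st, 4th, 7th, ...), then swap the first and last characters.
Applying both steps to "ewealhnwmzwu": "eanz", then "zane".

zane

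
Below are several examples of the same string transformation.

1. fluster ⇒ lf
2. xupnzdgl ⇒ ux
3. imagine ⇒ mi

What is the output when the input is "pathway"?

ap

The rule is to reverse the string, then keep only the last 2 characters.
For "pathway", step one produces "yawhtap"; step two turns that into "ap".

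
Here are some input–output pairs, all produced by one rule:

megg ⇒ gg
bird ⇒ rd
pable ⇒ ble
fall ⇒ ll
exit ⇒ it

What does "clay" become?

The pattern: delete the first 2 characters.
Doing the same to "clay": "ay".

ay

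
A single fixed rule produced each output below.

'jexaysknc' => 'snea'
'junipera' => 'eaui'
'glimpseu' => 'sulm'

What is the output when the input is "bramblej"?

ljrm

What's happening: keep every other character starting from the second (positions 2nd, 4th, 6th, ...), then move the first 2 characters to the end (rotate left by 2).
Working it through for "bramblej": intermediate "rmlj", final "ljrm".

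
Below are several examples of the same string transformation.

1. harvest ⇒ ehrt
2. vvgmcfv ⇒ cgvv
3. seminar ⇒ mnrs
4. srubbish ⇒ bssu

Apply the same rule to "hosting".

ghis

Looking at the pairs, the operation is to keep every other character starting from the first (positions 1st, 3rd, 5th, ...), then sort the characters into alphabetical order.
Starting from "hosting": after the first operation, "hsig"; after the second, "ghis".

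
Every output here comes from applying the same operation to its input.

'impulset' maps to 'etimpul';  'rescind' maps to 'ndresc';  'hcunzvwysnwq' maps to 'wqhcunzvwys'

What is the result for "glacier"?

In each case the input is transformed by: move the last 2 characters to the front (rotate right by 2), then delete the last character.
Working it through for "glacier": intermediate "erglaci", final "erglac".

erglac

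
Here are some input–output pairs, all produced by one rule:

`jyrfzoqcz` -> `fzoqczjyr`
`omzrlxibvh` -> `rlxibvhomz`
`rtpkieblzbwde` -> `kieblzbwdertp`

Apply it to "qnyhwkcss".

hwkcssqny

The rule is to move the first 3 characters to the end (rotate left by 3).
Doing the same to "qnyhwkcss": "hwkcssqny".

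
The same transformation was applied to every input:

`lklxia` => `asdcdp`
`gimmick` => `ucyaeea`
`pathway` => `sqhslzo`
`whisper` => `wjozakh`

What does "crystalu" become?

The transformation: shift every letter 8 places backward in the alphabet (wrapping around), then move the last 2 characters to the front (rotate right by 2).
Starting from "crystalu": after the first operation, "ujqklsdm"; after the second, "dmujqkls".
(Check on "whisper": → "ozakhwj" → "wjozakh" ✓)

dmujqkls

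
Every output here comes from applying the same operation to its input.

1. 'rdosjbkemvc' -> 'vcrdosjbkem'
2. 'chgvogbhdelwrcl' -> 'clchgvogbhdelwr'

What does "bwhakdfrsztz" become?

Each output is the input with this applied: move the last 2 characters to the front (rotate right by 2).
Applying that to "bwhakdfrsztz" gives "tzbwhakdfrsz".

tzbwhakdfrsz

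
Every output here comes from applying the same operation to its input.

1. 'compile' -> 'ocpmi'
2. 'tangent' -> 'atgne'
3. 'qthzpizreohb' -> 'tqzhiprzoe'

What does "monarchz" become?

Rule — delete the last 2 characters, then swap each adjacent pair of characters (1↔2, 3↔4, ...).
Applying both steps to "monarchz": "monarc", then "omancr".
(Check on "compile": → "compi" → "ocpmi" ✓)

omancr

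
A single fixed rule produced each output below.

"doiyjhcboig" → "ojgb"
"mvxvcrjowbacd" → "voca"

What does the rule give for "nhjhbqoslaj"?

sjhb

Looking at the pairs, the operation is to keep one character in every 3, starting at position 2 (positions 2nd, 5th, 8th, ...), then sort the characters into reverse alphabetical order.
Doing the same to "nhjhbqoslaj": "sjhb".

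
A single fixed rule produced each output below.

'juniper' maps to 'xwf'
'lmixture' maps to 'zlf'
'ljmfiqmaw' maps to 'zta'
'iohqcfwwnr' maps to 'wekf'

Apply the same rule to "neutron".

The transformation: keep one character in every 3, starting at position 1 (positions 1st, 4th, 7th, ...), then shift every letter 12 places backward in the alphabet (wrapping around).
"neutron" → "bhb".
(Check on "ljmfiqmaw": → "lfm" → "zta" ✓)

bhb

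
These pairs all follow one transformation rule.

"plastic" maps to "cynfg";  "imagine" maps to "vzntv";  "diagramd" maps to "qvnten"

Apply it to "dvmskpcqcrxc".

Each output is the input with this applied: shift every letter 13 places forward in the alphabet (wrapping around) — i.e. ROT13, then delete the last 2 characters.
For "dvmskpcqcrxc", step one produces "qizfxcpdpekp"; step two turns that into "qizfxcpdpe".
(Check on "diagramd": → "qvntenzq" → "qvnten" ✓)

qizfxcpdpe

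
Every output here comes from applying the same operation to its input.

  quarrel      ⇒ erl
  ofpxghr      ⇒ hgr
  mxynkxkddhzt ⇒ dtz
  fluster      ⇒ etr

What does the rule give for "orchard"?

rad

What's happening: swap each adjacent pair of characters (1↔2, 3↔4, ...), then keep only the last 3 characters.
For "orchard", step one produces "rohcrad"; step two turns that into "rad".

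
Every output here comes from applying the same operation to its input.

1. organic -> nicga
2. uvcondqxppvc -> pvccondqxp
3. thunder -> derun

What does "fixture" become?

Each output is the input with this applied: delete the first 2 characters, then move the last 3 characters to the front (rotate right by 3).
Working it through for "fixture": intermediate "xture", final "urext".

urext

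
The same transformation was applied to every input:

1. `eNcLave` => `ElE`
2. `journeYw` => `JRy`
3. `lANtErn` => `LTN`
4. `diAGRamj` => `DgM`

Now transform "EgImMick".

eMC

Rule — flip the case of every letter, then keep one character in every 3, starting at position 1 (positions 1st, 4th, 7th, ...).
On "EgImMick": the first step gives "eGiMmICK", and the second then gives "eMC".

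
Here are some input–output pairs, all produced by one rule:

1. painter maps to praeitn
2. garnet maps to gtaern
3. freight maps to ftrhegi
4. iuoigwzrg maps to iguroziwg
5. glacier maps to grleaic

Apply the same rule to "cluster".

crleuts

The rule is to take characters alternately from the front and the back (1st, last, 2nd, 2nd-last, ...).
On "cluster" that produces "crleuts".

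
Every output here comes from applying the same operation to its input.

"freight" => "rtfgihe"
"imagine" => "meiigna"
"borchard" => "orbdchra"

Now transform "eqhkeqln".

qlenkehq

The transformation: swap each adjacent pair of characters (1↔2, 3↔4, ...), then take characters alternately from the front and the back (1st, last, 2nd, 2nd-last, ...).
Working it through for "eqhkeqln": intermediate "qekhqenl", final "qlenkehq".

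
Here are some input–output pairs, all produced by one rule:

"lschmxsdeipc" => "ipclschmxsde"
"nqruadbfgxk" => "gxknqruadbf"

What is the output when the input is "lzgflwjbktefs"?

The rule is to move the last 3 characters to the front (rotate right by 3).
Applying that to "lzgflwjbktefs" gives "efslzgflwjbkt".

efslzgflwjbkt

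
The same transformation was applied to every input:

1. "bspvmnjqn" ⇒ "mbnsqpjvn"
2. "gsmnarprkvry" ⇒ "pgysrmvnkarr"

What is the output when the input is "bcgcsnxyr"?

Rule — take characters alternately from the front and the back (1st, last, 2nd, 2nd-last, ...), then move the last character to the front.
For "bcgcsnxyr", step one produces "brcygxcns"; step two turns that into "sbrcygxcn".

sbrcygxcn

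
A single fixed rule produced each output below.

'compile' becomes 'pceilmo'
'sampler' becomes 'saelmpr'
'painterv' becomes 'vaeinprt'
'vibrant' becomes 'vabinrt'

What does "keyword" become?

ydekorw

The transformation: sort the characters into alphabetical order, then move the last character to the front.
"keyword" → "ydekorw".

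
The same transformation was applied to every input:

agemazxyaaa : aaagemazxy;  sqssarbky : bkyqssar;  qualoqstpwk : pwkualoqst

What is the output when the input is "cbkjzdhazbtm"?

btmbkjzdhaz

In each case the input is transformed by: delete the first character, then move the last 3 characters to the front (rotate right by 3).
Working it through for "cbkjzdhazbtm": intermediate "bkjzdhazbtm", final "btmbkjzdhaz".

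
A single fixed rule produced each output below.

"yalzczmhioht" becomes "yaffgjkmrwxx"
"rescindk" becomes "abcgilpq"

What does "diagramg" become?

yybeegkp

In each case the input is transformed by: sort the characters into alphabetical order, then shift every letter 2 places backward in the alphabet (wrapping around).
"diagramg" → "aadggimr" → "yybeegkp".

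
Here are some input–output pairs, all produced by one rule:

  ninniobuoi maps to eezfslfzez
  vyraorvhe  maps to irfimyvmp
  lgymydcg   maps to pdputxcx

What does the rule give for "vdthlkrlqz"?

kycbichqmu

In each case the input is transformed by: shift every letter 9 places backward in the alphabet (wrapping around), then move the first 2 characters to the end (rotate left by 2).
Starting from "vdthlkrlqz": after the first operation, "mukycbichq"; after the second, "kycbichqmu".
(Check on "ninniobuoi": → "ezeezfslfz" → "eezfslfzez" ✓)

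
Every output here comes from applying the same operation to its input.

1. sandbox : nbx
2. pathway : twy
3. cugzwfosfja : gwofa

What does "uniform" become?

The transformation: delete the first 2 characters, then keep every other character starting from the first (positions 1st, 3rd, 5th, ...).
Doing the same to "uniform": "iom".
(Check on "pathway": → "thway" → "twy" ✓)

iom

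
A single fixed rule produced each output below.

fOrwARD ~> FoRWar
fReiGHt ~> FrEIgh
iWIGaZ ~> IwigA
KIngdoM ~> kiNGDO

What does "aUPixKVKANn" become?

AupIXkvkan

The rule is to flip the case of every letter, then delete the last character.
"aUPixKVKANn" → "AupIXkvkanN" → "AupIXkvkan".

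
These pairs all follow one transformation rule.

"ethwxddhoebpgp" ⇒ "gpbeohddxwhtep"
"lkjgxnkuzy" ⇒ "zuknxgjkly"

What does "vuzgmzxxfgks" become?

The transformation: move the last character to the front, then reverse the string.
Applying both steps to "vuzgmzxxfgks": "svuzgmzxxfgk", then "kgfxxzmgzuvs".

kgfxxzmgzuvs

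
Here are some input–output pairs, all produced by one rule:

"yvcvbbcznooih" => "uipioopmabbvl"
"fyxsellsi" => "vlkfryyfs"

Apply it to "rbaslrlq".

donfyeye

The rule is to shift every letter 13 places forward in the alphabet (wrapping around) — i.e. ROT13, then swap the first and last characters.
Working it through for "rbaslrlq": intermediate "eonfyeyd", final "donfyeye".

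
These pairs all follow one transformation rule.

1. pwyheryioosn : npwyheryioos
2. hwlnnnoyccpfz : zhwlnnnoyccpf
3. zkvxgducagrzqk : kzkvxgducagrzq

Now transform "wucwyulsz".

zwucwyuls

Looking at the pairs, the operation is to move the last character to the front.
Doing the same to "wucwyulsz": "zwucwyuls".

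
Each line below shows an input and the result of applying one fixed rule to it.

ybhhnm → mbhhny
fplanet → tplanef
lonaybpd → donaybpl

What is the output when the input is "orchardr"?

rrchardo

The transformation: swap the first and last characters.
For "orchardr" the result is "rrchardo".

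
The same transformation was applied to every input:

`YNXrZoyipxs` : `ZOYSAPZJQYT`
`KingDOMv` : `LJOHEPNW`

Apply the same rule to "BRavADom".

The pattern: shift every letter 1 place forward in the alphabet (wrapping around), then convert every letter to uppercase.
"BRavADom" → "CSbwBEpn" → "CSBWBEPN".

CSBWBEPN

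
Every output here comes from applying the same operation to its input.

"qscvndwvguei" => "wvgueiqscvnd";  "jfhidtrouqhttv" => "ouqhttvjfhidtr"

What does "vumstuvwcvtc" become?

The rule is to swap the front and back halves of the string.
On "vumstuvwcvtc" that produces "vwcvtcvumstu".

vwcvtcvumstu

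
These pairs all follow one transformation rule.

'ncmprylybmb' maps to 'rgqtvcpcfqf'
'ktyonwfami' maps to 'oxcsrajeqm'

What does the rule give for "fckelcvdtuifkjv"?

jgoipgzhxymjonz

Rule — shift every letter 4 places forward in the alphabet (wrapping around).
"fckelcvdtuifkjv" → "jgoipgzhxymjonz".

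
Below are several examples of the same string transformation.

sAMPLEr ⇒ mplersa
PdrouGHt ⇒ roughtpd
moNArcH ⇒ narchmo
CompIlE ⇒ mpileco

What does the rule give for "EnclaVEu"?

In each case the input is transformed by: move the first 2 characters to the end (rotate left by 2), then convert every letter to lowercase.
Working it through for "EnclaVEu": intermediate "claVEuEn", final "claveuen".

claveuen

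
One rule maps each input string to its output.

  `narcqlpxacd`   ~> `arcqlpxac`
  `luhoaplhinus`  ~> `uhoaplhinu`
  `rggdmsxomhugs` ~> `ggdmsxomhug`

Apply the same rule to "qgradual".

gradua

Rule — delete the last character, then delete the first character.
Applying both steps to "qgradual": "qgradua", then "gradua".
(Check on "luhoaplhinus": → "luhoaplhinu" → "uhoaplhinu" ✓)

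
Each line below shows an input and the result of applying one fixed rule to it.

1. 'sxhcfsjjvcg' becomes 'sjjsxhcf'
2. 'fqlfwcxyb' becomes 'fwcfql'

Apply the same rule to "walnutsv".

The transformation: delete the last 3 characters, then move the last 3 characters to the front (rotate right by 3).
Working it through for "walnutsv": intermediate "walnu", final "lnuwa".

lnuwa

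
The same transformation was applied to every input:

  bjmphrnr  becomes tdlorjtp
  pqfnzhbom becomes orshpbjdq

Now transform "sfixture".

guhkzvwt

Looking at the pairs, the operation is to shift every letter 2 places forward in the alphabet (wrapping around), then move the last character to the front.
Applying that to "sfixture" gives "guhkzvwt".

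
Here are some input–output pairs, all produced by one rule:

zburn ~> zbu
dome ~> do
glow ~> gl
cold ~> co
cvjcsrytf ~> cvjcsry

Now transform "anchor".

The pattern: delete the last 2 characters.
So "anchor" becomes "anch".

anch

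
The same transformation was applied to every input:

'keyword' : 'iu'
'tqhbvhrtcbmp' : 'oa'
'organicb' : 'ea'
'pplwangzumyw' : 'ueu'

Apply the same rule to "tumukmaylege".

ie

In each case the input is transformed by: shift every letter 2 places backward in the alphabet (wrapping around), then keep only the vowels.
On "tumukmaylege": the first step gives "rsksikywjcec", and the second then gives "ie".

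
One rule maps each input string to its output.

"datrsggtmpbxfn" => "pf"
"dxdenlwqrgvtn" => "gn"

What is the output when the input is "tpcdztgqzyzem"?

ym

In each case the input is transformed by: keep one character in every 3, starting at position 1 (positions 1st, 4th, 7th, ...), then delete the first 3 characters.
Doing the same to "tpcdztgqzyzem": "ym".
(Check on "datrsggtmpbxfn": → "drgpf" → "pf" ✓)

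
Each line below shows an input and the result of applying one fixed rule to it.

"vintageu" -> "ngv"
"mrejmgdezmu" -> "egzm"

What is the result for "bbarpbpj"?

abb

The rule is to move the first character to the end, then keep one character in every 3, starting at position 2 (positions 2nd, 5th, 8th, ...).
Starting from "bbarpbpj": after the first operation, "barpbpjb"; after the second, "abb".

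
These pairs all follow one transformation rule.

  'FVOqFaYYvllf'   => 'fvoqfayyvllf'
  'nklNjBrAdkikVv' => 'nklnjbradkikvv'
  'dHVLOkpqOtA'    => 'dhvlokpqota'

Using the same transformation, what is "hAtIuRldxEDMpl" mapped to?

The pattern: convert every letter to lowercase.
Doing the same to "hAtIuRldxEDMpl": "hatiurldxedmpl".

hatiurldxedmpl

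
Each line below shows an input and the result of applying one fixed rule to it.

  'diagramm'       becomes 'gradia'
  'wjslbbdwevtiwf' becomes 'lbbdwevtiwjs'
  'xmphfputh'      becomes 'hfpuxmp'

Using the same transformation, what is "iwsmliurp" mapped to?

The transformation: delete the last 2 characters, then move the first 3 characters to the end (rotate left by 3).
Applying both steps to "iwsmliurp": "iwsmliu", then "mliuiws".

mliuiws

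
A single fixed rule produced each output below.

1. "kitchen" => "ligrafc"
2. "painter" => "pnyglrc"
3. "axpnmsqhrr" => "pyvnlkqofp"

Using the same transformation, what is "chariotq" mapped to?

What's happening: move the last character to the front, then shift every letter 2 places backward in the alphabet (wrapping around).
On "chariotq": the first step gives "qchariot", and the second then gives "oafypgmr".

oafypgmr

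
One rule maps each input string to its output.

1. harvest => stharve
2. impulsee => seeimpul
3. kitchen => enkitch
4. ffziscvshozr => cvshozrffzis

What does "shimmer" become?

In each case the input is transformed by: move the first 2 characters to the end (rotate left by 2), then move the first 3 characters to the end (rotate left by 3).
On "shimmer": the first step gives "immersh", and the second then gives "ershimm".
(Check on "impulsee": → "pulseeim" → "seeimpul" ✓)

ershimm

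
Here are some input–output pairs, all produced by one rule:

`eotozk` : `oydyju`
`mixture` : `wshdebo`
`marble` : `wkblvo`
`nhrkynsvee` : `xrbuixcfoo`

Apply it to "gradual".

The pattern: shift every letter 10 places forward in the alphabet (wrapping around).
"gradual" → "qbknekv".

qbknekv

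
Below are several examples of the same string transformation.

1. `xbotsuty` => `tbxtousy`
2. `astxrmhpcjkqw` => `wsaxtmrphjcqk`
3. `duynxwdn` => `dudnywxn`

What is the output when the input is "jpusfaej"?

epjsuafj

The rule is to swap each adjacent pair of characters (1↔2, 3↔4, ...), then move the last character to the front.
Applying both steps to "jpusfaej": "pjsuafje", then "epjsuafj".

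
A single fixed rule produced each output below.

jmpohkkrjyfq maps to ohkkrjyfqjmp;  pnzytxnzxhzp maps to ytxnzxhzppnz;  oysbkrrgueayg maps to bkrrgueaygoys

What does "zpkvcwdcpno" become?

What's happening: move the first 3 characters to the end (rotate left by 3).
On "zpkvcwdcpno" that produces "vcwdcpnozpk".

vcwdcpnozpk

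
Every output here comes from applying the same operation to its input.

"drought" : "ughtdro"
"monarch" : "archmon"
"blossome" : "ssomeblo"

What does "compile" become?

pilecom

The transformation: move the first 3 characters to the end (rotate left by 3).
Applying that to "compile" gives "pilecom".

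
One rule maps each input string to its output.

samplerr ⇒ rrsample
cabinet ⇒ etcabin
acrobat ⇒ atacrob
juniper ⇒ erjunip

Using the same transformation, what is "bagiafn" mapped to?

The rule is to move the last 2 characters to the front (rotate right by 2).
Applying that to "bagiafn" gives "fnbagia".

fnbagia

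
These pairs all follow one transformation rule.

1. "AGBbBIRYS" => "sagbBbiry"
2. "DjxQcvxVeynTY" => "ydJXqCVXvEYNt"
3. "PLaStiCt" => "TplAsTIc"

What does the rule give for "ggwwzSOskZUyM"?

mGGWWZsoSKzuY

The pattern: move the last character to the front, then flip the case of every letter.
On "ggwwzSOskZUyM": the first step gives "MggwwzSOskZUy", and the second then gives "mGGWWZsoSKzuY".
(Check on "AGBbBIRYS": → "SAGBbBIRY" → "sagbBbiry" ✓)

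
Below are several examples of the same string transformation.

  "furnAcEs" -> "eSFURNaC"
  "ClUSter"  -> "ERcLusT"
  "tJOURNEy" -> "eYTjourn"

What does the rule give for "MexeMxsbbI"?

BimEXEmXSB

What's happening: flip the case of every letter, then move the last 2 characters to the front (rotate right by 2).
Starting from "MexeMxsbbI": after the first operation, "mEXEmXSBBi"; after the second, "BimEXEmXSB".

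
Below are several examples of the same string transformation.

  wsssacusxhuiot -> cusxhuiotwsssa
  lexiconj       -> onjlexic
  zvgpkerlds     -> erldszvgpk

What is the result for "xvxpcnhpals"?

The transformation: move the first 2 characters to the end (rotate left by 2), then move the first 3 characters to the end (rotate left by 3).
Working it through for "xvxpcnhpals": intermediate "xpcnhpalsxv", final "nhpalsxvxpc".
(Check on "lexiconj": → "xiconjle" → "onjlexic" ✓)

nhpalsxvxpc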